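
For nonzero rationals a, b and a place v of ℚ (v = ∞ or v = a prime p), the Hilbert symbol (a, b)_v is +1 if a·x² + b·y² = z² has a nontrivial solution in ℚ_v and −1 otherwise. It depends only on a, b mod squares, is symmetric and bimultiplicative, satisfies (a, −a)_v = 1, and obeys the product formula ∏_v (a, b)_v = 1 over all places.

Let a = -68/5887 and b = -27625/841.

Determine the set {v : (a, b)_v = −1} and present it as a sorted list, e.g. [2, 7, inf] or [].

(a, b) ≡ (-119, -1105) mod (ℚ^×)²; places V = {2, 5, 7, 13, 17, 29, ∞}.
(a,b)_5: α=0, u≡1; β=3, v≡4 (mod 5); (1|5)=+1, (4|5)=+1; sign (−1)^0·+1^3·+1^0 = +1.
(a,b)_17: α=1, u≡6; β=1, v≡3 (mod 17); (6|17)=-1, (3|17)=-1; sign (−1)^0·-1^1·-1^1 = +1.
(a,b)_2: α=2, β=0; u≡1, v≡7 (mod 8); ε(u)ε(v)=0·1, αω(v)=2·0, βω(u)=0·0; sum ≡ 0  ⇒  +1.
(a,b)_7: α=-1, u≡2; β=0, v≡4 (mod 7); (2|7)=+1, (4|7)=+1; sign (−1)^0·+1^0·+1^-1 = +1.
(a,b)_∞: sgn(-119)=−, sgn(-1105)=−, so -1.
(a,b)_13: α=0, u≡8; β=1, v≡8 (mod 13); (8|13)=-1, (8|13)=-1; sign (−1)^0·-1^1·-1^0 = -1.
(a,b)_29: α=-2, u≡11; β=-2, v≡12 (mod 29); (11|29)=-1, (12|29)=-1; sign (−1)^0·-1^-2·-1^-2 = +1.
|Ram(-119, -1105)| = 2, even; anisotropic at {13, ∞}.

[13, inf]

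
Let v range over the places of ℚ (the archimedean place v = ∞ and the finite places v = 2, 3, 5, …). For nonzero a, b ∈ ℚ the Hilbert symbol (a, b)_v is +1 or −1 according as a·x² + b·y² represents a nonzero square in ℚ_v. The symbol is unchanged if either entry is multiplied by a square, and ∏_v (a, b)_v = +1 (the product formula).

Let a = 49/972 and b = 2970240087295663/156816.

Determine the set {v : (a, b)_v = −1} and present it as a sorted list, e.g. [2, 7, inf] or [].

Mod squares: a ≡ 3, b ≡ 4354567. Check v ∈ {∞, 2, 3, 7, 11, 13, 17, 23, 37, 41, 43}.
v=13: a=13^0·(≡1), b=13^2·(≡9) mod 13; (1|13)=+1, (9|13)=+1; (−1)^{0·2·6}·(+1)^2·(+1)^0 = +1.
v=∞: 3 > 0 and 4354567 > 0  ⇒  (a,b)_∞ = +1.
v=43: a=43^0·(≡30), b=43^1·(≡36) mod 43; (30|43)=-1, (36|43)=+1; (−1)^{0·1·21}·(-1)^1·(+1)^0 = -1.
v=23: a=23^0·(≡12), b=23^1·(≡2) mod 23; (12|23)=+1, (2|23)=+1; (−1)^{0·1·11}·(+1)^1·(+1)^0 = +1.
v=11: a=11^0·(≡4), b=11^-2·(≡8) mod 11; (4|11)=+1, (8|11)=-1; (−1)^{0·-2·5}·(+1)^-2·(-1)^0 = +1.
v=3: a=3^-5·(≡1), b=3^-4·(≡1) mod 3; (1|3)=+1, (1|3)=+1; (−1)^{-5·-4·1}·(+1)^-4·(+1)^-5 = +1.
v=37: a=37^0·(≡16), b=37^1·(≡22) mod 37; (16|37)=+1, (22|37)=-1; (−1)^{0·1·18}·(+1)^1·(-1)^0 = +1.
v=17: a=17^0·(≡5), b=17^1·(≡12) mod 17; (5|17)=-1, (12|17)=-1; (−1)^{0·1·8}·(-1)^1·(-1)^0 = -1.
v=7: a=7^2·(≡6), b=7^5·(≡6) mod 7; (6|7)=-1, (6|7)=-1; (−1)^{2·5·3}·(-1)^5·(-1)^2 = -1.
v=2: v_2(a)=-2, v_2(b)=-4; units ≡ 3, 7 (mod 8); ε·ε+αω+βω = 1·1+-2·0+-4·1 ≡ 1  ⇒  (a,b)_2 = -1.
v=41: a=41^0·(≡13), b=41^2·(≡21) mod 41; (13|41)=-1, (21|41)=+1; (−1)^{0·2·20}·(-1)^2·(+1)^0 = +1.
Ram(3, 4354567) = {2, 7, 17, 43}; no ℚ_2-point on the conic.

[2, 7, 17, 43]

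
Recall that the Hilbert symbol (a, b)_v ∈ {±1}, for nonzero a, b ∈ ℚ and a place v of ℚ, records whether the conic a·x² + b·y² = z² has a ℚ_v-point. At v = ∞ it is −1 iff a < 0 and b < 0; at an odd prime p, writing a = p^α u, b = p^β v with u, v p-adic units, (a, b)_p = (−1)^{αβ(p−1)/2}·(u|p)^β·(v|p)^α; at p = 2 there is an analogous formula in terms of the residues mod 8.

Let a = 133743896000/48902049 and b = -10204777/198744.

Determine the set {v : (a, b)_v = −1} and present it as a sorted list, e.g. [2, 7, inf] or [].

[3, 5]

(a, b) ≡ (935, -4182) mod (ℚ^×)²; places V = {2, 3, 5, 7, 11, 13, 17, 23, 37, 41, ∞}.
(a,b)_11: α=1, u≡8; β=4, v≡1 (mod 11); (8|11)=-1, (1|11)=+1; sign (−1)^0·-1^4·+1^1 = +1.
(a,b)_37: α=-2, u≡9; β=0, v≡7 (mod 37); (9|37)=+1, (7|37)=+1; sign (−1)^0·+1^0·+1^-2 = +1.
(a,b)_17: α=1, u≡9; β=1, v≡15 (mod 17); (9|17)=+1, (15|17)=+1; sign (−1)^0·+1^1·+1^1 = +1.
(a,b)_23: α=2, u≡19; β=0, v≡1 (mod 23); (19|23)=-1, (1|23)=+1; sign (−1)^0·-1^0·+1^2 = +1.
(a,b)_41: α=0, u≡1; β=1, v≡37 (mod 41); (1|41)=+1, (37|41)=+1; sign (−1)^0·+1^1·+1^0 = +1.
(a,b)_5: α=3, u≡2; β=0, v≡2 (mod 5); (2|5)=-1, (2|5)=-1; sign (−1)^0·-1^0·-1^3 = -1.
(a,b)_∞: sgn(935)=+, sgn(-4182)=−, so +1.
(a,b)_13: α=2, u≡4; β=-2, v≡9 (mod 13); (4|13)=+1, (9|13)=+1; sign (−1)^0·+1^-2·+1^2 = +1.
(a,b)_7: α=-2, u≡2; β=-2, v≡4 (mod 7); (2|7)=+1, (4|7)=+1; sign (−1)^0·+1^-2·+1^-2 = +1.
(a,b)_2: α=6, β=-3; u≡7, v≡5 (mod 8); ε(u)ε(v)=1·0, αω(v)=6·1, βω(u)=-3·0; sum ≡ 0  ⇒  +1.
(a,b)_3: α=-6, u≡2; β=-1, v≡1 (mod 3); (2|3)=-1, (1|3)=+1; sign (−1)^0·-1^-1·+1^-6 = -1.
(935, -4182 / ℚ) ramifies at {3, 5}: a division algebra.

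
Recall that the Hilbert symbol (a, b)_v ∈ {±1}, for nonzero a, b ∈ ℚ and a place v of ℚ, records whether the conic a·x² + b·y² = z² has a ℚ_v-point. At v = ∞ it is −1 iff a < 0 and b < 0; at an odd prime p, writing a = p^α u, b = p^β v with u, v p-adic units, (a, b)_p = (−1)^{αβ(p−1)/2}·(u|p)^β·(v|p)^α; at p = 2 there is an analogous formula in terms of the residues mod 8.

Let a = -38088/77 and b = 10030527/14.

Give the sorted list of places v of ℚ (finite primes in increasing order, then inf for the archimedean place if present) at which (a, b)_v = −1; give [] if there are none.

(a, b) ≡ (-154, 9282) mod (ℚ^×)²; places V = {2, 3, 7, 11, 13, 17, 23, 41, ∞}.
(a,b)_13: α=0, u≡11; β=1, v≡3 (mod 13); (11|13)=-1, (3|13)=+1; sign (−1)^0·-1^1·+1^0 = -1.
(a,b)_2: α=3, β=-1; u≡3, v≡1 (mod 8); ε(u)ε(v)=1·0, αω(v)=3·0, βω(u)=-1·1; sum ≡ 1  ⇒  -1.
(a,b)_41: α=0, u≡8; β=2, v≡25 (mod 41); (8|41)=+1, (25|41)=+1; sign (−1)^0·+1^2·+1^0 = +1.
(a,b)_∞: sgn(-154)=−, sgn(9282)=+, so +1.
(a,b)_3: α=2, u≡2; β=3, v≡1 (mod 3); (2|3)=-1, (1|3)=+1; sign (−1)^0·-1^3·+1^2 = -1.
(a,b)_23: α=2, u≡14; β=0, v≡8 (mod 23); (14|23)=-1, (8|23)=+1; sign (−1)^0·-1^0·+1^2 = +1.
(a,b)_7: α=-1, u≡5; β=-1, v≡5 (mod 7); (5|7)=-1, (5|7)=-1; sign (−1)^1·-1^-1·-1^-1 = -1.
(a,b)_11: α=-1, u≡7; β=0, v≡4 (mod 11); (7|11)=-1, (4|11)=+1; sign (−1)^0·-1^0·+1^-1 = +1.
(a,b)_17: α=0, u≡1; β=1, v≡13 (mod 17); (1|17)=+1, (13|17)=+1; sign (−1)^0·+1^1·+1^0 = +1.
Ram(-154, 9282) = {2, 3, 7, 13}; no ℚ_2-point on the conic.

[2, 3, 7, 13]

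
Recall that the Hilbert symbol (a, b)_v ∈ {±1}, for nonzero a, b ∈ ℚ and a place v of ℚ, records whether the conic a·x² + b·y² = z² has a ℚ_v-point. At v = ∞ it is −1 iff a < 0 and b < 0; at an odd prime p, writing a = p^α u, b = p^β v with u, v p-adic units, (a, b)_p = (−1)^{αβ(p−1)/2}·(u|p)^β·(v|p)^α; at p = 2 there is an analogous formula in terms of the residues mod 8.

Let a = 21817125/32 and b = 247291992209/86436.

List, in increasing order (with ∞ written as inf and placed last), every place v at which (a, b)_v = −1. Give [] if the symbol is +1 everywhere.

[17, 37]

(a, b) ≡ (193930, 370481) mod (ℚ^×)²; places V = {2, 3, 5, 7, 11, 17, 19, 31, 37, 41, 43, ∞}.
(a,b)_17: α=0, u≡6; β=1, v≡2 (mod 17); (6|17)=-1, (2|17)=+1; sign (−1)^0·-1^1·+1^0 = -1.
(a,b)_19: α=0, u≡4; β=3, v≡6 (mod 19); (4|19)=+1, (6|19)=+1; sign (−1)^0·+1^3·+1^0 = +1.
(a,b)_5: α=3, u≡1; β=0, v≡4 (mod 5); (1|5)=+1, (4|5)=+1; sign (−1)^0·+1^0·+1^3 = +1.
(a,b)_43: α=1, u≡14; β=2, v≡16 (mod 43); (14|43)=+1, (16|43)=+1; sign (−1)^0·+1^2·+1^1 = +1.
(a,b)_∞: sgn(193930)=+, sgn(370481)=+, so +1.
(a,b)_37: α=0, u≡22; β=1, v≡24 (mod 37); (22|37)=-1, (24|37)=-1; sign (−1)^0·-1^1·-1^0 = -1.
(a,b)_41: α=1, u≡38; β=0, v≡21 (mod 41); (38|41)=-1, (21|41)=+1; sign (−1)^0·-1^0·+1^1 = +1.
(a,b)_7: α=0, u≡2; β=-4, v≡3 (mod 7); (2|7)=+1, (3|7)=-1; sign (−1)^0·+1^-4·-1^0 = +1.
(a,b)_3: α=2, u≡1; β=-2, v≡2 (mod 3); (1|3)=+1, (2|3)=-1; sign (−1)^0·+1^-2·-1^2 = +1.
(a,b)_2: α=-5, β=-2; u≡5, v≡1 (mod 8); ε(u)ε(v)=0·0, αω(v)=-5·0, βω(u)=-2·1; sum ≡ 0  ⇒  +1.
(a,b)_31: α=0, u≡7; β=1, v≡25 (mod 31); (7|31)=+1, (25|31)=+1; sign (−1)^0·+1^1·+1^0 = +1.
(a,b)_11: α=1, u≡2; β=0, v≡1 (mod 11); (2|11)=-1, (1|11)=+1; sign (−1)^0·-1^0·+1^1 = +1.
(193930, 370481 / ℚ) ramifies at {17, 37}: a division algebra.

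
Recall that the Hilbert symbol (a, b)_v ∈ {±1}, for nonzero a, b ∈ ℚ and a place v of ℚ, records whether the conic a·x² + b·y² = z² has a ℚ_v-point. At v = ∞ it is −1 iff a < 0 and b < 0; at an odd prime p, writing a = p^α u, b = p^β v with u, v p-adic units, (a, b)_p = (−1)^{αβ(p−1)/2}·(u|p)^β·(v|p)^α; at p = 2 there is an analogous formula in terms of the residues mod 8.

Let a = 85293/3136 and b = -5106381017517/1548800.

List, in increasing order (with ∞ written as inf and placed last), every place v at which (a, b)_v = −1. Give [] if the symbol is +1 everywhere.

[2, 31]

Mod squares: a ≡ 13, b ≡ -2666. Check v ∈ {∞, 2, 3, 5, 7, 11, 13, 23, 31, 43}.
v=5: a=5^0·(≡3), b=5^-2·(≡4) mod 5; (3|5)=-1, (4|5)=+1; (−1)^{0·-2·2}·(-1)^-2·(+1)^0 = +1.
v=∞: 13 > 0 and -2666 < 0  ⇒  (a,b)_∞ = +1.
v=3: a=3^8·(≡1), b=3^4·(≡1) mod 3; (1|3)=+1, (1|3)=+1; (−1)^{8·4·1}·(+1)^4·(+1)^8 = +1.
v=31: a=31^0·(≡21), b=31^1·(≡28) mod 31; (21|31)=-1, (28|31)=+1; (−1)^{0·1·15}·(-1)^1·(+1)^0 = -1.
v=43: a=43^0·(≡35), b=43^1·(≡9) mod 43; (35|43)=+1, (9|43)=+1; (−1)^{0·1·21}·(+1)^1·(+1)^0 = +1.
v=11: a=11^0·(≡10), b=11^-2·(≡8) mod 11; (10|11)=-1, (8|11)=-1; (−1)^{0·-2·5}·(-1)^-2·(-1)^0 = +1.
v=2: v_2(a)=-6, v_2(b)=-9; units ≡ 5, 3 (mod 8); ε·ε+αω+βω = 0·1+-6·1+-9·1 ≡ 1  ⇒  (a,b)_2 = -1.
v=7: a=7^-2·(≡5), b=7^0·(≡4) mod 7; (5|7)=-1, (4|7)=+1; (−1)^{-2·0·3}·(-1)^0·(+1)^-2 = +1.
v=23: a=23^0·(≡4), b=23^4·(≡9) mod 23; (4|23)=+1, (9|23)=+1; (−1)^{0·4·11}·(+1)^4·(+1)^0 = +1.
v=13: a=13^1·(≡3), b=13^2·(≡9) mod 13; (3|13)=+1, (9|13)=+1; (−1)^{1·2·6}·(+1)^2·(+1)^1 = +1.
(13, -2666 / ℚ) ramifies at {2, 31}: a division algebra.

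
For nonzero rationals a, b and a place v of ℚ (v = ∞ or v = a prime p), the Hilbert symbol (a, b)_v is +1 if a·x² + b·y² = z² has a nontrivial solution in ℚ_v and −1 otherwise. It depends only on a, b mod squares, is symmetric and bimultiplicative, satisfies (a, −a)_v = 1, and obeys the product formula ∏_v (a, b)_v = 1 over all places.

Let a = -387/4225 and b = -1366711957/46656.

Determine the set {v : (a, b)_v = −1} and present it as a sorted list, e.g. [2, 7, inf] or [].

(a, b) ≡ (-43, -8087053) mod (ℚ^×)²; places V = {2, 3, 5, 13, 17, 23, 37, 43, ∞}.
(a,b)_5: α=-2, u≡2; β=0, v≡3 (mod 5); (2|5)=-1, (3|5)=-1; sign (−1)^0·-1^0·-1^-2 = +1.
(a,b)_3: α=2, u≡2; β=-6, v≡2 (mod 3); (2|3)=-1, (2|3)=-1; sign (−1)^0·-1^-6·-1^2 = +1.
(a,b)_13: α=-2, u≡10; β=3, v≡5 (mod 13); (10|13)=+1, (5|13)=-1; sign (−1)^0·+1^3·-1^-2 = +1.
(a,b)_∞: sgn(-43)=−, sgn(-8087053)=−, so -1.
(a,b)_37: α=0, u≡24; β=1, v≡25 (mod 37); (24|37)=-1, (25|37)=+1; sign (−1)^0·-1^1·+1^0 = -1.
(a,b)_2: α=0, β=-6; u≡5, v≡3 (mod 8); ε(u)ε(v)=0·1, αω(v)=0·1, βω(u)=-6·1; sum ≡ 0  ⇒  +1.
(a,b)_43: α=1, u≡7; β=1, v≡10 (mod 43); (7|43)=-1, (10|43)=+1; sign (−1)^1·-1^1·+1^1 = +1.
(a,b)_23: α=0, u≡6; β=1, v≡1 (mod 23); (6|23)=+1, (1|23)=+1; sign (−1)^0·+1^1·+1^0 = +1.
(a,b)_17: α=0, u≡8; β=1, v≡4 (mod 17); (8|17)=+1, (4|17)=+1; sign (−1)^0·+1^1·+1^0 = +1.
(-43, -8087053 / ℚ) ramifies at {37, ∞}: a division algebra.

[37, inf]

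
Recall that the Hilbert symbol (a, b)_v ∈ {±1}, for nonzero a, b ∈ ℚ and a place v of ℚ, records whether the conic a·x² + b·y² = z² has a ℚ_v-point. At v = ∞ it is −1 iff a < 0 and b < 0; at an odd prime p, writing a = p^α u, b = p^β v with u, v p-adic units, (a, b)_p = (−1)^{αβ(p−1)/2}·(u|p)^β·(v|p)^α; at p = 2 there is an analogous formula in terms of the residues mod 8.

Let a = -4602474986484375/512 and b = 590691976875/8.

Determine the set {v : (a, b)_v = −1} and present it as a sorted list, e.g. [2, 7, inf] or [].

Mod squares: a ≡ -15470, b ≡ 6006. Check v ∈ {∞, 2, 3, 5, 7, 11, 13, 17}.
v=13: a=13^1·(≡6), b=13^1·(≡5) mod 13; (6|13)=-1, (5|13)=-1; (−1)^{1·1·6}·(-1)^1·(-1)^1 = +1.
v=5: a=5^7·(≡4), b=5^4·(≡1) mod 5; (4|5)=+1, (1|5)=+1; (−1)^{7·4·2}·(+1)^4·(+1)^7 = +1.
v=3: a=3^2·(≡1), b=3^3·(≡1) mod 3; (1|3)=+1, (1|3)=+1; (−1)^{2·3·1}·(+1)^3·(+1)^2 = +1.
v=11: a=11^4·(≡10), b=11^3·(≡8) mod 11; (10|11)=-1, (8|11)=-1; (−1)^{4·3·5}·(-1)^3·(-1)^4 = -1.
v=7: a=7^1·(≡2), b=7^1·(≡4) mod 7; (2|7)=+1, (4|7)=+1; (−1)^{1·1·3}·(+1)^1·(+1)^1 = -1.
v=∞: -15470 < 0 and 6006 > 0  ⇒  (a,b)_∞ = +1.
v=2: v_2(a)=-9, v_2(b)=-3; units ≡ 1, 3 (mod 8); ε·ε+αω+βω = 0·1+-9·1+-3·0 ≡ 1  ⇒  (a,b)_2 = -1.
v=17: a=17^3·(≡8), b=17^2·(≡3) mod 17; (8|17)=+1, (3|17)=-1; (−1)^{3·2·8}·(+1)^2·(-1)^3 = -1.
|Ram(-15470, 6006)| = 4, even; anisotropic at {2, 7, 11, 17}.

[2, 7, 11, 17]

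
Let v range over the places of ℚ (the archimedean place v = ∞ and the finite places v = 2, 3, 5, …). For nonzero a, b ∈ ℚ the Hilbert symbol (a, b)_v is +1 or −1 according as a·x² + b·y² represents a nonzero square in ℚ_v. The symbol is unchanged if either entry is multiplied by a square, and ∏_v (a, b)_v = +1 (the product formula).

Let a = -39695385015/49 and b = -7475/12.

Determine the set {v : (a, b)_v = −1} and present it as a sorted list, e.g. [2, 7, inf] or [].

(a, b) ≡ (-49335, -897) mod (ℚ^×)²; places V = {2, 3, 5, 7, 11, 13, 23, ∞}.
(a,b)_7: α=-2, u≡1; β=0, v≡3 (mod 7); (1|7)=+1, (3|7)=-1; sign (−1)^0·+1^0·-1^-2 = +1.
(a,b)_23: α=3, u≡17; β=1, v≡17 (mod 23); (17|23)=-1, (17|23)=-1; sign (−1)^1·-1^1·-1^3 = -1.
(a,b)_∞: sgn(-49335)=−, sgn(-897)=−, so -1.
(a,b)_11: α=1, u≡4; β=0, v≡5 (mod 11); (4|11)=+1, (5|11)=+1; sign (−1)^0·+1^0·+1^1 = +1.
(a,b)_2: α=0, β=-2; u≡1, v≡7 (mod 8); ε(u)ε(v)=0·1, αω(v)=0·0, βω(u)=-2·0; sum ≡ 0  ⇒  +1.
(a,b)_5: α=1, u≡3; β=2, v≡3 (mod 5); (3|5)=-1, (3|5)=-1; sign (−1)^0·-1^2·-1^1 = -1.
(a,b)_3: α=3, u≡1; β=-1, v≡1 (mod 3); (1|3)=+1, (1|3)=+1; sign (−1)^1·+1^-1·+1^3 = -1.
(a,b)_13: α=3, u≡12; β=1, v≡3 (mod 13); (12|13)=+1, (3|13)=+1; sign (−1)^0·+1^1·+1^3 = +1.
Ram(-49335, -897) = {3, 5, 23, ∞}; no ℚ_3-point on the conic.

[3, 5, 23, inf]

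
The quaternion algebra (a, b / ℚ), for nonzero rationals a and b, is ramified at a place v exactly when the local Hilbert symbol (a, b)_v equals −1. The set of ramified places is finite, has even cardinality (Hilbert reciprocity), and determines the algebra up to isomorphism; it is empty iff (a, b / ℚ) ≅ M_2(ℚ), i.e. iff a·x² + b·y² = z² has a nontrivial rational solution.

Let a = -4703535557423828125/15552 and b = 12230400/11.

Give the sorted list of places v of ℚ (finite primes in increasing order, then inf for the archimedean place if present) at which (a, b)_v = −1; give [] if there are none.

Mod squares: a ≡ -15015, b ≡ 429. Check v ∈ {∞, 2, 3, 5, 7, 11, 13}.
v=5: a=5^9·(≡2), b=5^2·(≡1) mod 5; (2|5)=-1, (1|5)=+1; (−1)^{9·2·2}·(-1)^2·(+1)^9 = +1.
v=3: a=3^-5·(≡2), b=3^1·(≡2) mod 3; (2|3)=-1, (2|3)=-1; (−1)^{-5·1·1}·(-1)^1·(-1)^-5 = -1.
v=7: a=7^7·(≡4), b=7^2·(≡2) mod 7; (4|7)=+1, (2|7)=+1; (−1)^{7·2·3}·(+1)^2·(+1)^7 = +1.
v=∞: -15015 < 0 and 429 > 0  ⇒  (a,b)_∞ = +1.
v=2: v_2(a)=-6, v_2(b)=8; units ≡ 1, 5 (mod 8); ε·ε+αω+βω = 0·0+-6·1+8·0 ≡ 0  ⇒  (a,b)_2 = +1.
v=11: a=11^3·(≡7), b=11^-1·(≡6) mod 11; (7|11)=-1, (6|11)=-1; (−1)^{3·-1·5}·(-1)^-1·(-1)^3 = -1.
v=13: a=13^3·(≡8), b=13^1·(≡5) mod 13; (8|13)=-1, (5|13)=-1; (−1)^{3·1·6}·(-1)^1·(-1)^3 = +1.
|Ram(-15015, 429)| = 2, even; anisotropic at {3, 11}.

[3, 11]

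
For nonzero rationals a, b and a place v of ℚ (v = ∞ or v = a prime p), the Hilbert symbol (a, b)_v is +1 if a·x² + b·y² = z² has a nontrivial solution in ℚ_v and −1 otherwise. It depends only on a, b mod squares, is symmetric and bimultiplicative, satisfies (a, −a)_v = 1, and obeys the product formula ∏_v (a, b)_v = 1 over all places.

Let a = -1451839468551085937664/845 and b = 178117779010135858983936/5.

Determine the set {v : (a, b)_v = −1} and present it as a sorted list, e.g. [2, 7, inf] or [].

[7, 23]

Mod squares: a ≡ -1522945, b ≡ 20760145. Check v ∈ {∞, 2, 3, 5, 7, 11, 13, 17, 19, 23, 31, 37, 41}.
v=5: a=5^-1·(≡4), b=5^-1·(≡1) mod 5; (4|5)=+1, (1|5)=+1; (−1)^{-1·-1·2}·(+1)^-1·(+1)^-1 = +1.
v=3: a=3^4·(≡2), b=3^6·(≡1) mod 3; (2|3)=-1, (1|3)=+1; (−1)^{4·6·1}·(-1)^6·(+1)^4 = +1.
v=∞: -1522945 < 0 and 20760145 > 0  ⇒  (a,b)_∞ = +1.
v=37: a=37^2·(≡27), b=37^3·(≡5) mod 37; (27|37)=+1, (5|37)=-1; (−1)^{2·3·18}·(+1)^3·(-1)^2 = +1.
v=2: v_2(a)=10, v_2(b)=10; units ≡ 7, 1 (mod 8); ε·ε+αω+βω = 1·0+10·0+10·0 ≡ 0  ⇒  (a,b)_2 = +1.
v=17: a=17^1·(≡3), b=17^1·(≡3) mod 17; (3|17)=-1, (3|17)=-1; (−1)^{1·1·8}·(-1)^1·(-1)^1 = +1.
v=23: a=23^1·(≡4), b=23^1·(≡18) mod 23; (4|23)=+1, (18|23)=+1; (−1)^{1·1·11}·(+1)^1·(+1)^1 = -1.
v=31: a=31^2·(≡24), b=31^2·(≡13) mod 31; (24|31)=-1, (13|31)=-1; (−1)^{2·2·15}·(-1)^2·(-1)^2 = +1.
v=7: a=7^0·(≡6), b=7^1·(≡5) mod 7; (6|7)=-1, (5|7)=-1; (−1)^{0·1·3}·(-1)^1·(-1)^0 = -1.
v=11: a=11^2·(≡3), b=11^2·(≡7) mod 11; (3|11)=+1, (7|11)=-1; (−1)^{2·2·5}·(+1)^2·(-1)^2 = +1.
v=13: a=13^-2·(≡2), b=13^0·(≡3) mod 13; (2|13)=-1, (3|13)=+1; (−1)^{-2·0·6}·(-1)^0·(+1)^-2 = +1.
v=19: a=19^3·(≡5), b=19^2·(≡16) mod 19; (5|19)=+1, (16|19)=+1; (−1)^{3·2·9}·(+1)^2·(+1)^3 = +1.
v=41: a=41^1·(≡8), b=41^1·(≡4) mod 41; (8|41)=+1, (4|41)=+1; (−1)^{1·1·20}·(+1)^1·(+1)^1 = +1.
Ram(-1522945, 20760145) = {7, 23}; no ℚ_7-point on the conic.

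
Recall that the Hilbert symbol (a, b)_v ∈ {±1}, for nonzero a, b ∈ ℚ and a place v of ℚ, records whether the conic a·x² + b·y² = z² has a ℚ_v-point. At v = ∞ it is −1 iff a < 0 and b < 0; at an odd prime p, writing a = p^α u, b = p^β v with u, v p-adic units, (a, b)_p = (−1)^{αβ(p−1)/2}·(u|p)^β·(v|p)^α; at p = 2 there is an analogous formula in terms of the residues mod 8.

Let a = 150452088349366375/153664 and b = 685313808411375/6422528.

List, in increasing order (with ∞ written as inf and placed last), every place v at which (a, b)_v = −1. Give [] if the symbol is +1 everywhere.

Mod squares: a ≡ 352495, b ≡ 23698510. Check v ∈ {∞, 2, 3, 5, 7, 11, 13, 17, 19, 23, 29}.
v=19: a=19^2·(≡9), b=19^1·(≡7) mod 19; (9|19)=+1, (7|19)=+1; (−1)^{2·1·9}·(+1)^1·(+1)^2 = +1.
v=13: a=13^3·(≡3), b=13^4·(≡9) mod 13; (3|13)=+1, (9|13)=+1; (−1)^{3·4·6}·(+1)^4·(+1)^3 = +1.
v=3: a=3^0·(≡1), b=3^4·(≡1) mod 3; (1|3)=+1, (1|3)=+1; (−1)^{0·4·1}·(+1)^4·(+1)^0 = +1.
v=5: a=5^3·(≡4), b=5^3·(≡2) mod 5; (4|5)=+1, (2|5)=-1; (−1)^{3·3·2}·(+1)^3·(-1)^3 = -1.
v=11: a=11^1·(≡8), b=11^1·(≡9) mod 11; (8|11)=-1, (9|11)=+1; (−1)^{1·1·5}·(-1)^1·(+1)^1 = +1.
v=29: a=29^1·(≡28), b=29^1·(≡20) mod 29; (28|29)=+1, (20|29)=+1; (−1)^{1·1·14}·(+1)^1·(+1)^1 = +1.
v=7: a=7^-4·(≡5), b=7^-2·(≡6) mod 7; (5|7)=-1, (6|7)=-1; (−1)^{-4·-2·3}·(-1)^-2·(-1)^-4 = +1.
v=23: a=23^4·(≡14), b=23^1·(≡18) mod 23; (14|23)=-1, (18|23)=+1; (−1)^{4·1·11}·(-1)^1·(+1)^4 = -1.
v=2: v_2(a)=-6, v_2(b)=-17; units ≡ 7, 7 (mod 8); ε·ε+αω+βω = 1·1+-6·0+-17·0 ≡ 1  ⇒  (a,b)_2 = -1.
v=17: a=17^1·(≡11), b=17^1·(≡1) mod 17; (11|17)=-1, (1|17)=+1; (−1)^{1·1·8}·(-1)^1·(+1)^1 = -1.
v=∞: 352495 > 0 and 23698510 > 0  ⇒  (a,b)_∞ = +1.
|Ram(352495, 23698510)| = 4, even; anisotropic at {2, 5, 17, 23}.

[2, 5, 17, 23]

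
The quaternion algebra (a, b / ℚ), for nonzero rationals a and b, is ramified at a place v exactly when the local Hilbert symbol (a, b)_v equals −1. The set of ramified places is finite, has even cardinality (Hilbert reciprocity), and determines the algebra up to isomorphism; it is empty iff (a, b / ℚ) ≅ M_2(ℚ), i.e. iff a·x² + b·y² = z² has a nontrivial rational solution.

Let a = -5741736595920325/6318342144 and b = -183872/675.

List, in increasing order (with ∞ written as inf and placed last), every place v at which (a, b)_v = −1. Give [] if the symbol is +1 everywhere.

[3, inf]

(a, b) ≡ (-13, -51) mod (ℚ^×)²; places V = {2, 3, 5, 7, 11, 13, 17, 19, 23, ∞}.
(a,b)_∞: sgn(-13)=−, sgn(-51)=−, so -1.
(a,b)_5: α=2, u≡3; β=-2, v≡4 (mod 5); (3|5)=-1, (4|5)=+1; sign (−1)^0·-1^-2·+1^2 = +1.
(a,b)_2: α=-14, β=6; u≡3, v≡5 (mod 8); ε(u)ε(v)=1·0, αω(v)=-14·1, βω(u)=6·1; sum ≡ 0  ⇒  +1.
(a,b)_17: α=2, u≡2; β=1, v≡11 (mod 17); (2|17)=+1, (11|17)=-1; sign (−1)^0·+1^1·-1^2 = +1.
(a,b)_23: α=-2, u≡19; β=0, v≡16 (mod 23); (19|23)=-1, (16|23)=+1; sign (−1)^0·-1^0·+1^-2 = +1.
(a,b)_13: α=5, u≡3; β=2, v≡9 (mod 13); (3|13)=+1, (9|13)=+1; sign (−1)^0·+1^2·+1^5 = +1.
(a,b)_19: α=2, u≡9; β=0, v≡1 (mod 19); (9|19)=+1, (1|19)=+1; sign (−1)^0·+1^0·+1^2 = +1.
(a,b)_7: α=2, u≡4; β=0, v≡6 (mod 7); (4|7)=+1, (6|7)=-1; sign (−1)^0·+1^0·-1^2 = +1.
(a,b)_3: α=-6, u≡2; β=-3, v≡1 (mod 3); (2|3)=-1, (1|3)=+1; sign (−1)^0·-1^-3·+1^-6 = -1.
(a,b)_11: α=2, u≡5; β=0, v≡1 (mod 11); (5|11)=+1, (1|11)=+1; sign (−1)^0·+1^0·+1^2 = +1.
|Ram(-13, -51)| = 2, even; anisotropic at {3, ∞}.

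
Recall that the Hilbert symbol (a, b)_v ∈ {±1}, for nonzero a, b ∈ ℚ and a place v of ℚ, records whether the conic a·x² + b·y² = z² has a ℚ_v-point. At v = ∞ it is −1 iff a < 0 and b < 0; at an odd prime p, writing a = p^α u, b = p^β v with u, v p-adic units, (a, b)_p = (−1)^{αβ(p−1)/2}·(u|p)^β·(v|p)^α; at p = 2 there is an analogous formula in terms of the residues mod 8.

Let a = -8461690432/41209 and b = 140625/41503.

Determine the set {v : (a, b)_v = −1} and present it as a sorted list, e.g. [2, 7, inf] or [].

[2, 13, 17, 23]

(a, b) ≡ (-96577, 7) mod (ℚ^×)²; places V = {2, 3, 5, 7, 11, 13, 17, 19, 23, 29, 37, ∞}.
(a,b)_23: α=1, u≡20; β=0, v≡17 (mod 23); (20|23)=-1, (17|23)=-1; sign (−1)^0·-1^0·-1^1 = -1.
(a,b)_7: α=-2, u≡1; β=-3, v≡1 (mod 7); (1|7)=+1, (1|7)=+1; sign (−1)^0·+1^-3·+1^-2 = +1.
(a,b)_∞: sgn(-96577)=−, sgn(7)=+, so +1.
(a,b)_5: α=0, u≡2; β=6, v≡3 (mod 5); (2|5)=-1, (3|5)=-1; sign (−1)^0·-1^6·-1^0 = +1.
(a,b)_3: α=0, u≡2; β=2, v≡1 (mod 3); (2|3)=-1, (1|3)=+1; sign (−1)^0·-1^2·+1^0 = +1.
(a,b)_37: α=2, u≡21; β=0, v≡28 (mod 37); (21|37)=+1, (28|37)=+1; sign (−1)^0·+1^0·+1^2 = +1.
(a,b)_17: α=1, u≡6; β=0, v≡3 (mod 17); (6|17)=-1, (3|17)=-1; sign (−1)^0·-1^0·-1^1 = -1.
(a,b)_2: α=6, β=0; u≡7, v≡7 (mod 8); ε(u)ε(v)=1·1, αω(v)=6·0, βω(u)=0·0; sum ≡ 1  ⇒  -1.
(a,b)_13: α=1, u≡2; β=0, v≡8 (mod 13); (2|13)=-1, (8|13)=-1; sign (−1)^0·-1^0·-1^1 = -1.
(a,b)_11: α=0, u≡1; β=-2, v≡6 (mod 11); (1|11)=+1, (6|11)=-1; sign (−1)^0·+1^-2·-1^0 = +1.
(a,b)_29: α=-2, u≡28; β=0, v≡1 (mod 29); (28|29)=+1, (1|29)=+1; sign (−1)^0·+1^0·+1^-2 = +1.
(a,b)_19: α=1, u≡16; β=0, v≡9 (mod 19); (16|19)=+1, (9|19)=+1; sign (−1)^0·+1^0·+1^1 = +1.
|Ram(-96577, 7)| = 4, even; anisotropic at {2, 13, 17, 23}.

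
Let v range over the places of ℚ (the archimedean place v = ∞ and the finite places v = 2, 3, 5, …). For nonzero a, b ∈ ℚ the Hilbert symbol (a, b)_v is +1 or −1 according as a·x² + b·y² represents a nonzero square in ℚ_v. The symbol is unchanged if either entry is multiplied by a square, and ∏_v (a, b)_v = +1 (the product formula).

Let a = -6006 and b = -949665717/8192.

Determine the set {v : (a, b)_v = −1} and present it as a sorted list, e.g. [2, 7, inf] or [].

(a, b) ≡ (-6006, -26) mod (ℚ^×)²; places V = {2, 3, 7, 11, 13, 37, ∞}.
(a,b)_2: α=1, β=-13; u≡5, v≡3 (mod 8); ε(u)ε(v)=0·1, αω(v)=1·1, βω(u)=-13·1; sum ≡ 0  ⇒  +1.
(a,b)_11: α=1, u≡4; β=2, v≡7 (mod 11); (4|11)=+1, (7|11)=-1; sign (−1)^0·+1^2·-1^1 = -1.
(a,b)_37: α=0, u≡25; β=2, v≡26 (mod 37); (25|37)=+1, (26|37)=+1; sign (−1)^0·+1^2·+1^0 = +1.
(a,b)_13: α=1, u≡6; β=1, v≡8 (mod 13); (6|13)=-1, (8|13)=-1; sign (−1)^0·-1^1·-1^1 = +1.
(a,b)_3: α=1, u≡2; β=2, v≡1 (mod 3); (2|3)=-1, (1|3)=+1; sign (−1)^0·-1^2·+1^1 = +1.
(a,b)_7: α=1, u≡3; β=2, v≡1 (mod 7); (3|7)=-1, (1|7)=+1; sign (−1)^0·-1^2·+1^1 = +1.
(a,b)_∞: sgn(-6006)=−, sgn(-26)=−, so -1.
(-6006, -26 / ℚ) ramifies at {11, ∞}: a division algebra.

[11, inf]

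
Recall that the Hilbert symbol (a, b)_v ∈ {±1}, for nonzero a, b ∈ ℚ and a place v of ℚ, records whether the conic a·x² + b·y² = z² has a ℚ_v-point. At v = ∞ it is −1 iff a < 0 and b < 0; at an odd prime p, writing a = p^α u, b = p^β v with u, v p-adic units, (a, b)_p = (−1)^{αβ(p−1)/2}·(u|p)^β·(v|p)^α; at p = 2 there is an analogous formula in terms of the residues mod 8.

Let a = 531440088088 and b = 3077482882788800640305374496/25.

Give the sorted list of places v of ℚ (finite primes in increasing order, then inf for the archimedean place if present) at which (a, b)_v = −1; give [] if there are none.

(a, b) ≡ (368033302, 43586) mod (ℚ^×)²; places V = {2, 5, 7, 13, 19, 31, 37, 41, 43, ∞}.
(a,b)_7: α=1, u≡3; β=2, v≡4 (mod 7); (3|7)=-1, (4|7)=+1; sign (−1)^0·-1^2·+1^1 = +1.
(a,b)_37: α=1, u≡25; β=3, v≡18 (mod 37); (25|37)=+1, (18|37)=-1; sign (−1)^0·+1^3·-1^1 = -1.
(a,b)_∞: sgn(368033302)=+, sgn(43586)=+, so +1.
(a,b)_2: α=3, β=5; u≡3, v≡1 (mod 8); ε(u)ε(v)=1·0, αω(v)=3·0, βω(u)=5·1; sum ≡ 1  ⇒  -1.
(a,b)_31: α=1, u≡23; β=3, v≡12 (mod 31); (23|31)=-1, (12|31)=-1; sign (−1)^1·-1^3·-1^1 = -1.
(a,b)_43: α=1, u≡34; β=2, v≡18 (mod 43); (34|43)=-1, (18|43)=-1; sign (−1)^0·-1^2·-1^1 = -1.
(a,b)_19: α=2, u≡3; β=5, v≡10 (mod 19); (3|19)=-1, (10|19)=-1; sign (−1)^0·-1^5·-1^2 = -1.
(a,b)_41: α=1, u≡4; β=2, v≡30 (mod 41); (4|41)=+1, (30|41)=-1; sign (−1)^0·+1^2·-1^1 = -1.
(a,b)_13: α=1, u≡11; β=2, v≡3 (mod 13); (11|13)=-1, (3|13)=+1; sign (−1)^0·-1^2·+1^1 = +1.
(a,b)_5: α=0, u≡3; β=-2, v≡1 (mod 5); (3|5)=-1, (1|5)=+1; sign (−1)^0·-1^-2·+1^0 = +1.
(368033302, 43586 / ℚ) ramifies at {2, 19, 31, 37, 41, 43}: a division algebra.

[2, 19, 31, 37, 41, 43]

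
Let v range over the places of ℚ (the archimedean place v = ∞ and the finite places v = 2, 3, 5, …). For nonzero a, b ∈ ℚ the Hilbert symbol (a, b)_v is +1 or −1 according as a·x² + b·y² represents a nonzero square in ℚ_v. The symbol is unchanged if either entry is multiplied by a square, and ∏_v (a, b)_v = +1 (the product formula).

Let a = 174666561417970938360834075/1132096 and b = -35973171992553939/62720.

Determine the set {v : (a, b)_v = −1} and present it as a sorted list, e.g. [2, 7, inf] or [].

[5, 13, 17, 37]

(a, b) ≡ (187, -26455) mod (ℚ^×)²; places V = {2, 3, 5, 7, 11, 13, 17, 19, 29, 37, 41, 43, 47, ∞}.
(a,b)_19: α=-2, u≡11; β=0, v≡15 (mod 19); (11|19)=+1, (15|19)=-1; sign (−1)^0·+1^0·-1^-2 = +1.
(a,b)_43: α=0, u≡40; β=2, v≡7 (mod 43); (40|43)=+1, (7|43)=-1; sign (−1)^0·+1^2·-1^0 = +1.
(a,b)_47: α=4, u≡29; β=0, v≡16 (mod 47); (29|47)=-1, (16|47)=+1; sign (−1)^0·-1^0·+1^4 = +1.
(a,b)_29: α=2, u≡24; β=2, v≡28 (mod 29); (24|29)=+1, (28|29)=+1; sign (−1)^0·+1^2·+1^2 = +1.
(a,b)_2: α=-6, β=-8; u≡3, v≡1 (mod 8); ε(u)ε(v)=1·0, αω(v)=-6·0, βω(u)=-8·1; sum ≡ 0  ⇒  +1.
(a,b)_3: α=4, u≡1; β=2, v≡2 (mod 3); (1|3)=+1, (2|3)=-1; sign (−1)^0·+1^2·-1^4 = +1.
(a,b)_∞: sgn(187)=+, sgn(-26455)=−, so +1.
(a,b)_41: α=2, u≡33; β=2, v≡40 (mod 41); (33|41)=+1, (40|41)=+1; sign (−1)^0·+1^2·+1^2 = +1.
(a,b)_13: α=2, u≡5; β=1, v≡11 (mod 13); (5|13)=-1, (11|13)=-1; sign (−1)^0·-1^1·-1^2 = -1.
(a,b)_37: α=2, u≡31; β=1, v≡21 (mod 37); (31|37)=-1, (21|37)=+1; sign (−1)^0·-1^1·+1^2 = -1.
(a,b)_17: α=3, u≡14; β=2, v≡6 (mod 17); (14|17)=-1, (6|17)=-1; sign (−1)^0·-1^2·-1^3 = -1.
(a,b)_5: α=2, u≡3; β=-1, v≡4 (mod 5); (3|5)=-1, (4|5)=+1; sign (−1)^0·-1^-1·+1^2 = -1.
(a,b)_11: α=1, u≡6; β=1, v≡9 (mod 11); (6|11)=-1, (9|11)=+1; sign (−1)^1·-1^1·+1^1 = +1.
(a,b)_7: α=-2, u≡5; β=-2, v≡3 (mod 7); (5|7)=-1, (3|7)=-1; sign (−1)^0·-1^-2·-1^-2 = +1.
|Ram(187, -26455)| = 4, even; anisotropic at {5, 13, 17, 37}.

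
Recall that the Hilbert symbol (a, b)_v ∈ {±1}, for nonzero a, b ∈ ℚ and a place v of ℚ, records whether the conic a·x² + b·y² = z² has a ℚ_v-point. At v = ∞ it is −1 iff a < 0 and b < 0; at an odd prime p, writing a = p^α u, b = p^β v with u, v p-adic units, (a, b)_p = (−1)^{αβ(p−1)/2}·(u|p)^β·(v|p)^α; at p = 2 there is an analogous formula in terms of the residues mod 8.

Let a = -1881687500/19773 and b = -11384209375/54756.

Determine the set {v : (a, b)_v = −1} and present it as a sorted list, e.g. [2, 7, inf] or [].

(a, b) ≡ (-391391, -150535) mod (ℚ^×)²; places V = {2, 3, 5, 7, 11, 13, 17, 23, ∞}.
(a,b)_3: α=-2, u≡1; β=-4, v≡2 (mod 3); (1|3)=+1, (2|3)=-1; sign (−1)^0·+1^-4·-1^-2 = +1.
(a,b)_11: α=1, u≡3; β=3, v≡10 (mod 11); (3|11)=+1, (10|11)=-1; sign (−1)^1·+1^3·-1^1 = +1.
(a,b)_7: α=1, u≡6; β=1, v≡5 (mod 7); (6|7)=-1, (5|7)=-1; sign (−1)^1·-1^1·-1^1 = -1.
(a,b)_23: α=1, u≡4; β=1, v≡15 (mod 23); (4|23)=+1, (15|23)=-1; sign (−1)^1·+1^1·-1^1 = +1.
(a,b)_∞: sgn(-391391)=−, sgn(-150535)=−, so -1.
(a,b)_17: α=1, u≡5; β=1, v≡16 (mod 17); (5|17)=-1, (16|17)=+1; sign (−1)^0·-1^1·+1^1 = -1.
(a,b)_2: α=2, β=-2; u≡1, v≡1 (mod 8); ε(u)ε(v)=0·0, αω(v)=2·0, βω(u)=-2·0; sum ≡ 0  ⇒  +1.
(a,b)_5: α=6, u≡4; β=5, v≡3 (mod 5); (4|5)=+1, (3|5)=-1; sign (−1)^0·+1^5·-1^6 = +1.
(a,b)_13: α=-3, u≡1; β=-2, v≡6 (mod 13); (1|13)=+1, (6|13)=-1; sign (−1)^0·+1^-2·-1^-3 = -1.
(-391391, -150535 / ℚ) ramifies at {7, 13, 17, ∞}: a division algebra.

[7, 13, 17, inf]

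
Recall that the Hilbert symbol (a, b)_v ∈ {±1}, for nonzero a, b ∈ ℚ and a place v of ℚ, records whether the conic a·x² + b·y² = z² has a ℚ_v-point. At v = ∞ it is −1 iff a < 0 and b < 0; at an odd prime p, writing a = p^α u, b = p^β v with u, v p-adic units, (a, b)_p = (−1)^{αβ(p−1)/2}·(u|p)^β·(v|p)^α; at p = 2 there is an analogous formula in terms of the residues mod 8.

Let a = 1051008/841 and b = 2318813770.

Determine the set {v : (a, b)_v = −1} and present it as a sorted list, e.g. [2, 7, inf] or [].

(a, b) ≡ (16422, 965770) mod (ℚ^×)²; places V = {2, 3, 5, 7, 13, 17, 19, 23, 29, ∞}.
(a,b)_5: α=0, u≡3; β=1, v≡4 (mod 5); (3|5)=-1, (4|5)=+1; sign (−1)^0·-1^1·+1^0 = -1.
(a,b)_19: α=0, u≡16; β=1, v≡16 (mod 19); (16|19)=+1, (16|19)=+1; sign (−1)^0·+1^1·+1^0 = +1.
(a,b)_13: α=0, u≡4; β=1, v≡7 (mod 13); (4|13)=+1, (7|13)=-1; sign (−1)^0·+1^1·-1^0 = +1.
(a,b)_2: α=7, β=1; u≡3, v≡5 (mod 8); ε(u)ε(v)=1·0, αω(v)=7·1, βω(u)=1·1; sum ≡ 0  ⇒  +1.
(a,b)_3: α=1, u≡2; β=0, v≡1 (mod 3); (2|3)=-1, (1|3)=+1; sign (−1)^0·-1^0·+1^1 = +1.
(a,b)_17: α=1, u≡10; β=1, v≡1 (mod 17); (10|17)=-1, (1|17)=+1; sign (−1)^0·-1^1·+1^1 = -1.
(a,b)_23: α=1, u≡12; β=1, v≡20 (mod 23); (12|23)=+1, (20|23)=-1; sign (−1)^1·+1^1·-1^1 = +1.
(a,b)_∞: sgn(16422)=+, sgn(965770)=+, so +1.
(a,b)_29: α=-2, u≡19; β=0, v≡15 (mod 29); (19|29)=-1, (15|29)=-1; sign (−1)^0·-1^0·-1^-2 = +1.
(a,b)_7: α=1, u≡1; β=4, v≡1 (mod 7); (1|7)=+1, (1|7)=+1; sign (−1)^0·+1^4·+1^1 = +1.
Ram(16422, 965770) = {5, 17}; no ℚ_5-point on the conic.

[5, 17]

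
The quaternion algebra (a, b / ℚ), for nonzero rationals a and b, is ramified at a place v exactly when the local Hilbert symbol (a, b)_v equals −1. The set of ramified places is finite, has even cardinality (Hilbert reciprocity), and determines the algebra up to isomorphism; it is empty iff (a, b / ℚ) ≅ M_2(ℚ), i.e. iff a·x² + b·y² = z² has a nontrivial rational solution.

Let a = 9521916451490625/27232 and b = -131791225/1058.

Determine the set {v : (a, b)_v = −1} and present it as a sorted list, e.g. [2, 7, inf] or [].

[5, 23]

(a, b) ≡ (5072274870, -36482) mod (ℚ^×)²; places V = {2, 3, 5, 7, 13, 17, 19, 23, 29, 31, 37, ∞}.
(a,b)_19: α=2, u≡11; β=0, v≡4 (mod 19); (11|19)=+1, (4|19)=+1; sign (−1)^0·+1^0·+1^2 = +1.
(a,b)_23: α=-1, u≡17; β=-2, v≡20 (mod 23); (17|23)=-1, (20|23)=-1; sign (−1)^0·-1^-2·-1^-1 = -1.
(a,b)_13: α=1, u≡12; β=0, v≡9 (mod 13); (12|13)=+1, (9|13)=+1; sign (−1)^0·+1^0·+1^1 = +1.
(a,b)_5: α=5, u≡1; β=2, v≡2 (mod 5); (1|5)=+1, (2|5)=-1; sign (−1)^0·+1^2·-1^5 = -1.
(a,b)_∞: sgn(5072274870)=+, sgn(-36482)=−, so +1.
(a,b)_29: α=1, u≡27; β=1, v≡15 (mod 29); (27|29)=-1, (15|29)=-1; sign (−1)^0·-1^1·-1^1 = +1.
(a,b)_3: α=1, u≡2; β=0, v≡1 (mod 3); (2|3)=-1, (1|3)=+1; sign (−1)^0·-1^0·+1^1 = +1.
(a,b)_17: α=3, u≡1; β=3, v≡13 (mod 17); (1|17)=+1, (13|17)=+1; sign (−1)^0·+1^3·+1^3 = +1.
(a,b)_7: α=2, u≡5; β=0, v≡1 (mod 7); (5|7)=-1, (1|7)=+1; sign (−1)^0·-1^0·+1^2 = +1.
(a,b)_31: α=1, u≡19; β=0, v≡9 (mod 31); (19|31)=+1, (9|31)=+1; sign (−1)^0·+1^0·+1^1 = +1.
(a,b)_37: α=-1, u≡24; β=1, v≡8 (mod 37); (24|37)=-1, (8|37)=-1; sign (−1)^0·-1^1·-1^-1 = +1.
(a,b)_2: α=-5, β=-1; u≡3, v≡7 (mod 8); ε(u)ε(v)=1·1, αω(v)=-5·0, βω(u)=-1·1; sum ≡ 0  ⇒  +1.
(5072274870, -36482 / ℚ) ramifies at {5, 23}: a division algebra.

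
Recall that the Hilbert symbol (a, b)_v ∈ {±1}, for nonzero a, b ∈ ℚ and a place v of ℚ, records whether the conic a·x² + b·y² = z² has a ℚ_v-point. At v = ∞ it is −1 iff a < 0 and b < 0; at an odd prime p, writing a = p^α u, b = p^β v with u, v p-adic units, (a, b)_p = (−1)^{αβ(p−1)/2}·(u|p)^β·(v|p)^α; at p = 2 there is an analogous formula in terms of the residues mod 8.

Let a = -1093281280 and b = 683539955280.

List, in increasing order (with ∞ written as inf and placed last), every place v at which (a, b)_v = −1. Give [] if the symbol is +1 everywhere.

[2, 13]

Mod squares: a ≡ -70, b ≡ 8645. Check v ∈ {∞, 2, 3, 5, 7, 13, 19}.
v=19: a=19^2·(≡6), b=19^3·(≡8) mod 19; (6|19)=+1, (8|19)=-1; (−1)^{2·3·9}·(+1)^3·(-1)^2 = +1.
v=13: a=13^2·(≡5), b=13^3·(≡11) mod 13; (5|13)=-1, (11|13)=-1; (−1)^{2·3·6}·(-1)^3·(-1)^2 = -1.
v=∞: -70 < 0 and 8645 > 0  ⇒  (a,b)_∞ = +1.
v=7: a=7^1·(≡1), b=7^1·(≡5) mod 7; (1|7)=+1, (5|7)=-1; (−1)^{1·1·3}·(+1)^1·(-1)^1 = +1.
v=5: a=5^1·(≡4), b=5^1·(≡1) mod 5; (4|5)=+1, (1|5)=+1; (−1)^{1·1·2}·(+1)^1·(+1)^1 = +1.
v=2: v_2(a)=9, v_2(b)=4; units ≡ 5, 5 (mod 8); ε·ε+αω+βω = 0·0+9·1+4·1 ≡ 1  ⇒  (a,b)_2 = -1.
v=3: a=3^0·(≡2), b=3^4·(≡2) mod 3; (2|3)=-1, (2|3)=-1; (−1)^{0·4·1}·(-1)^4·(-1)^0 = +1.
|Ram(-70, 8645)| = 2, even; anisotropic at {2, 13}.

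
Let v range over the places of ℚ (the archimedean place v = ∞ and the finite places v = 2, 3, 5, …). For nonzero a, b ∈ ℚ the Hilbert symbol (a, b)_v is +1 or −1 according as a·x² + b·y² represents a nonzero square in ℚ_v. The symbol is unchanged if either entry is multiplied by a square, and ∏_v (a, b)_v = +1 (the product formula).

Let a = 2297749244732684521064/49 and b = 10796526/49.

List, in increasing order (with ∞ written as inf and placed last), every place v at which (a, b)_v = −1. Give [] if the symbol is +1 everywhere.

Mod squares: a ≡ 13195754, b ≡ 1199614. Check v ∈ {∞, 2, 3, 7, 11, 13, 29, 37, 43}.
v=43: a=43^3·(≡28), b=43^1·(≡8) mod 43; (28|43)=-1, (8|43)=-1; (−1)^{3·1·21}·(-1)^1·(-1)^3 = -1.
v=11: a=11^3·(≡5), b=11^0·(≡3) mod 11; (5|11)=+1, (3|11)=+1; (−1)^{3·0·5}·(+1)^0·(+1)^3 = +1.
v=29: a=29^3·(≡25), b=29^1·(≡17) mod 29; (25|29)=+1, (17|29)=-1; (−1)^{3·1·14}·(+1)^1·(-1)^3 = -1.
v=7: a=7^-2·(≡6), b=7^-2·(≡6) mod 7; (6|7)=-1, (6|7)=-1; (−1)^{-2·-2·3}·(-1)^-2·(-1)^-2 = +1.
v=13: a=13^3·(≡6), b=13^1·(≡1) mod 13; (6|13)=-1, (1|13)=+1; (−1)^{3·1·6}·(-1)^1·(+1)^3 = -1.
v=∞: 13195754 > 0 and 1199614 > 0  ⇒  (a,b)_∞ = +1.
v=3: a=3^0·(≡2), b=3^2·(≡1) mod 3; (2|3)=-1, (1|3)=+1; (−1)^{0·2·1}·(-1)^2·(+1)^0 = +1.
v=2: v_2(a)=3, v_2(b)=1; units ≡ 5, 7 (mod 8); ε·ε+αω+βω = 0·1+3·0+1·1 ≡ 1  ⇒  (a,b)_2 = -1.
v=37: a=37^3·(≡3), b=37^1·(≡26) mod 37; (3|37)=+1, (26|37)=+1; (−1)^{3·1·18}·(+1)^1·(+1)^3 = +1.
Ram(13195754, 1199614) = {2, 13, 29, 43}; no ℚ_2-point on the conic.

[2, 13, 29, 43]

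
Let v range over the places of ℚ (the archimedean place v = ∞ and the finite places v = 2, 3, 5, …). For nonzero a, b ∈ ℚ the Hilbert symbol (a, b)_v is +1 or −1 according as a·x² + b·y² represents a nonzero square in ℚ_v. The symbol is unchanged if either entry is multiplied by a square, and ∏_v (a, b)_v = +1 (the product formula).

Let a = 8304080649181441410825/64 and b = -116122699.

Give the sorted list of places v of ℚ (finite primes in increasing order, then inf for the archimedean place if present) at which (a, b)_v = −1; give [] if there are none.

Mod squares: a ≡ 2737, b ≡ -2369851. Check v ∈ {∞, 2, 3, 5, 7, 11, 17, 19, 23, 29}.
v=7: a=7^5·(≡6), b=7^2·(≡6) mod 7; (6|7)=-1, (6|7)=-1; (−1)^{5·2·3}·(-1)^2·(-1)^5 = -1.
v=19: a=19^2·(≡6), b=19^1·(≡9) mod 19; (6|19)=+1, (9|19)=+1; (−1)^{2·1·9}·(+1)^1·(+1)^2 = +1.
v=29: a=29^2·(≡26), b=29^1·(≡2) mod 29; (26|29)=-1, (2|29)=-1; (−1)^{2·1·14}·(-1)^1·(-1)^2 = -1.
v=17: a=17^3·(≡1), b=17^1·(≡6) mod 17; (1|17)=+1, (6|17)=-1; (−1)^{3·1·8}·(+1)^1·(-1)^3 = -1.
v=5: a=5^2·(≡2), b=5^0·(≡1) mod 5; (2|5)=-1, (1|5)=+1; (−1)^{2·0·2}·(-1)^0·(+1)^2 = +1.
v=∞: 2737 > 0 and -2369851 < 0  ⇒  (a,b)_∞ = +1.
v=2: v_2(a)=-6, v_2(b)=0; units ≡ 1, 5 (mod 8); ε·ε+αω+βω = 0·0+-6·1+0·0 ≡ 0  ⇒  (a,b)_2 = +1.
v=11: a=11^2·(≡1), b=11^1·(≡3) mod 11; (1|11)=+1, (3|11)=+1; (−1)^{2·1·5}·(+1)^1·(+1)^2 = +1.
v=3: a=3^2·(≡1), b=3^0·(≡2) mod 3; (1|3)=+1, (2|3)=-1; (−1)^{2·0·1}·(+1)^0·(-1)^2 = +1.
v=23: a=23^3·(≡2), b=23^1·(≡9) mod 23; (2|23)=+1, (9|23)=+1; (−1)^{3·1·11}·(+1)^1·(+1)^3 = -1.
Ram(2737, -2369851) = {7, 17, 23, 29}; no ℚ_7-point on the conic.

[7, 17, 23, 29]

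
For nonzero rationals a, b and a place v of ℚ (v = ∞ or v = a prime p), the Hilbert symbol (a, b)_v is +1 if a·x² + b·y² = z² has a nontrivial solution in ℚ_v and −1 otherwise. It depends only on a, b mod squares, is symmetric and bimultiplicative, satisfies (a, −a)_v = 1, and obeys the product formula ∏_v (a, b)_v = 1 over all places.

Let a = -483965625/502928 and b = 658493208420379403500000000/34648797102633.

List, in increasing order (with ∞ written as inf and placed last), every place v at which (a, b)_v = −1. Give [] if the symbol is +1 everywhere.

[2, 3, 5, 17]

(a, b) ≡ (-36465, 12155) mod (ℚ^×)²; places V = {2, 3, 5, 7, 11, 13, 17, 19, 31, 43, ∞}.
(a,b)_31: α=0, u≡22; β=-2, v≡13 (mod 31); (22|31)=-1, (13|31)=-1; sign (−1)^0·-1^-2·-1^0 = +1.
(a,b)_13: α=1, u≡4; β=7, v≡12 (mod 13); (4|13)=+1, (12|13)=+1; sign (−1)^0·+1^7·+1^1 = +1.
(a,b)_∞: sgn(-36465)=−, sgn(12155)=+, so +1.
(a,b)_3: α=1, u≡1; β=-4, v≡2 (mod 3); (1|3)=+1, (2|3)=-1; sign (−1)^0·+1^-4·-1^1 = -1.
(a,b)_17: α=-1, u≡12; β=-3, v≡13 (mod 17); (12|17)=-1, (13|17)=+1; sign (−1)^0·-1^-3·+1^-1 = -1.
(a,b)_2: α=-4, β=8; u≡7, v≡3 (mod 8); ε(u)ε(v)=1·1, αω(v)=-4·1, βω(u)=8·0; sum ≡ 1  ⇒  -1.
(a,b)_11: α=1, u≡7; β=5, v≡3 (mod 11); (7|11)=-1, (3|11)=+1; sign (−1)^1·-1^5·+1^1 = +1.
(a,b)_19: α=2, u≡2; β=4, v≡2 (mod 19); (2|19)=-1, (2|19)=-1; sign (−1)^0·-1^4·-1^2 = +1.
(a,b)_43: α=-2, u≡26; β=-2, v≡28 (mod 43); (26|43)=-1, (28|43)=-1; sign (−1)^0·-1^-2·-1^-2 = +1.
(a,b)_7: α=0, u≡3; β=-2, v≡5 (mod 7); (3|7)=-1, (5|7)=-1; sign (−1)^0·-1^-2·-1^0 = +1.
(a,b)_5: α=5, u≡2; β=9, v≡4 (mod 5); (2|5)=-1, (4|5)=+1; sign (−1)^0·-1^9·+1^5 = -1.
|Ram(-36465, 12155)| = 4, even; anisotropic at {2, 3, 5, 17}.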